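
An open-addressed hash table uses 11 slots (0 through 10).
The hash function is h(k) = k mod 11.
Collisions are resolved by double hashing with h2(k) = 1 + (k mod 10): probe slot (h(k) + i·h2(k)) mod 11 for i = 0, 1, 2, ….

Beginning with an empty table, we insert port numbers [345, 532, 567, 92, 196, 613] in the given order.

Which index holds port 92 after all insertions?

345: h=4 → slot 4
532: h=4, h2=3, probe 4,7 → slot 7
567: h=6 → slot 6
92: h=4, h2=3, probe 4,7,10 → slot 10
196: h=9 → slot 9
613: h=8 → slot 8
Table: [., ., ., ., 345, ., 567, 532, 613, 196, 92]

10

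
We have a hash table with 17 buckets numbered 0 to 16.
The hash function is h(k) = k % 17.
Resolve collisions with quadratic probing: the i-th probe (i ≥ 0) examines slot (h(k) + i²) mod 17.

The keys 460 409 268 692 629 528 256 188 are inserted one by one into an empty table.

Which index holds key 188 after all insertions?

460: h=1 => slot 1
409: h=1, probe 1,2 => slot 2
268: h=13 => slot 13
692: h=12 => slot 12
629: h=0 => slot 0
528: h=1, probe 1,2,5 => slot 5
256: h=1, probe 1,2,5,10 => slot 10
188: h=1, probe 1,2,5,10,0,9 => slot 9
Table: [629, 460, 409, ., ., 528, ., ., ., 188, 256, ., 692, 268, ., ., .]

9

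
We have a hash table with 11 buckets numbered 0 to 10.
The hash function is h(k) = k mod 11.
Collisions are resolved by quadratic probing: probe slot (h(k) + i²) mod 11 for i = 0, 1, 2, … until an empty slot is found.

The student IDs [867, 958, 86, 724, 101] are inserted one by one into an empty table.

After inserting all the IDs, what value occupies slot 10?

86

867: h=9 → slot 9
958: h=1 → slot 1
86: h=9, probe 9,10 → slot 10
724: h=9, probe 9,10,2 → slot 2
101: h=2, probe 2,3 → slot 3
Table: [., 958, 724, 101, ., ., ., ., ., 867, 86]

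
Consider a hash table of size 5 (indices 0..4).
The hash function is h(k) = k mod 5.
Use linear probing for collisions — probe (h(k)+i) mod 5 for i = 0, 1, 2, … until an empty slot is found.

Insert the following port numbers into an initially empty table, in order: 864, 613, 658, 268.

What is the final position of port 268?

1

864: h=4 → slot 4
613: h=3 → slot 3
658: h=3, probe 3,4,0 → slot 0
268: h=3, probe 3,4,0,1 → slot 1
Table: [658, 268, —, 613, 864]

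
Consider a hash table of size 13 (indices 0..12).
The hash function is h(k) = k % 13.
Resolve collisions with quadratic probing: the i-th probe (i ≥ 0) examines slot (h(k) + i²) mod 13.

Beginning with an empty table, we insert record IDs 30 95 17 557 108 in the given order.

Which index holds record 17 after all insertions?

8

30: h=4 -> slot 4
95: h=4, probe 4,5 -> slot 5
17: h=4, probe 4,5,8 -> slot 8
557: h=11 -> slot 11
108: h=4, probe 4,5,8,0 -> slot 0
Table: [108, -, -, -, 30, 95, -, -, 17, -, -, 557, -]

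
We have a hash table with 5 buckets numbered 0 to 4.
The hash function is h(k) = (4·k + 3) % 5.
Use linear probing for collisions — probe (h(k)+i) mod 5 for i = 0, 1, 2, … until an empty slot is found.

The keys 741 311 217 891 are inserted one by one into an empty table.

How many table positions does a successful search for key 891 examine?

3

741 hashes to 2; slot 2 is free -> place at 2.
311 hashes to 2; 2 taken -> place at 3.
217 hashes to 1; slot 1 is free -> place at 1.
891 hashes to 2; 2,3 taken -> place at 4.
Table: [∅, 217, 741, 311, 891]
Lookup 891: h=2, probe 2,3,4 → found at 4.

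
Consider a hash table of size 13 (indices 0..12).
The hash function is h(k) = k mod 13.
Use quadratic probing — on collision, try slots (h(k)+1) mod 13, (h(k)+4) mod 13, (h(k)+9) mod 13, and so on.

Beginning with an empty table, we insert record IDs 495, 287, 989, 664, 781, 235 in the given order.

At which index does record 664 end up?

10

495: h=1 → slot 1
287: h=1, probe 1,2 → slot 2
989: h=1, probe 1,2,5 → slot 5
664: h=1, probe 1,2,5,10 → slot 10
781: h=1, probe 1,2,5,10,4 → slot 4
235: h=1, probe 1,2,5,10,4,0 → slot 0
Table: [235, 495, 287, ∅, 781, 989, ∅, ∅, ∅, ∅, 664, ∅, ∅]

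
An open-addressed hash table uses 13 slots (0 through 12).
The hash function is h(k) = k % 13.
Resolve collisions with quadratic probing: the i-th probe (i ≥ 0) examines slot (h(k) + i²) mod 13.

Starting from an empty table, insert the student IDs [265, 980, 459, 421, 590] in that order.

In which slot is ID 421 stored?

9

Insert 265: h=5, slot 5 empty => index 5.
Insert 980: h=5, slot 5 occupied => index 6.
Insert 459: h=4, slot 4 empty => index 4.
Insert 421: h=5, slots 5,6 occupied => index 9.
Insert 590: h=5, slots 5,6,9 occupied => index 1.
Table: [∅, 590, ∅, ∅, 459, 265, 980, ∅, ∅, 421, ∅, ∅, ∅]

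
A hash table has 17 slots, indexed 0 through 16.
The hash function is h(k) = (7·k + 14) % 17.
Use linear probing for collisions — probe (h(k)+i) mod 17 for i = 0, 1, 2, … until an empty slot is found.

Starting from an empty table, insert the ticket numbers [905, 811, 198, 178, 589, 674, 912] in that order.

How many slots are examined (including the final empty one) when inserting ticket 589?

Insert 905: h=8, slot 8 empty → index 8.
Insert 811: h=13, slot 13 empty → index 13.
Insert 198: h=6, slot 6 empty → index 6.
Insert 178: h=2, slot 2 empty → index 2.
Insert 589: h=6, slot 6 occupied → index 7.
Insert 674: h=6, slots 6,7,8 occupied → index 9.
Insert 912: h=6, slots 6,7,8,9 occupied → index 10.
Table: [-, -, 178, -, -, -, 198, 589, 905, 674, 912, -, -, 811, -, -, -]

2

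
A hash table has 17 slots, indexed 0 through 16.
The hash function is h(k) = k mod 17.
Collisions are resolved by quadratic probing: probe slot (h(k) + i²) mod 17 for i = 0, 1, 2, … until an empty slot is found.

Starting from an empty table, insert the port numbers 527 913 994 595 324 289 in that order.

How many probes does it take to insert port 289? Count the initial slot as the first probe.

527: h=0 → slot 0
913: h=12 → slot 12
994: h=8 → slot 8
595: h=0, probe 0,1 → slot 1
324: h=1, probe 1,2 → slot 2
289: h=0, probe 0,1,4 → slot 4
Table: [527, 595, 324, ∅, 289, ∅, ∅, ∅, 994, ∅, ∅, ∅, 913, ∅, ∅, ∅, ∅]

3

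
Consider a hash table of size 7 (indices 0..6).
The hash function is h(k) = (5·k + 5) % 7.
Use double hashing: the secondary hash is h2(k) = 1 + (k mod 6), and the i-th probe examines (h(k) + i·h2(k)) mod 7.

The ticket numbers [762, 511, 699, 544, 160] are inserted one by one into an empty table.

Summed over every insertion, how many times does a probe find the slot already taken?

3

762: h=0 -> slot 0
511: h=5 -> slot 5
699: h=0, h2=4, probe 0,4 -> slot 4
544: h=2 -> slot 2
160: h=0, h2=5, probe 0,5,3 -> slot 3
Table: [762, ∅, 544, 160, 699, 511, ∅]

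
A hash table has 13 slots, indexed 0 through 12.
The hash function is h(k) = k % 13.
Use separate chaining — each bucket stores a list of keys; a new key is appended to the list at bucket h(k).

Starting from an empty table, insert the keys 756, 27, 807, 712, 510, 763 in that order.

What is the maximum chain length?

2

Insert 756: h=2, bucket 2 empty → new chain.
Insert 27: h=1, bucket 1 empty → new chain.
Insert 807: h=1, bucket 1 nonempty → append to chain.
Insert 712: h=10, bucket 10 empty → new chain.
Insert 510: h=3, bucket 3 empty → new chain.
Insert 763: h=9, bucket 9 empty → new chain.
Final buckets:
0: _
1: 27 -> 807
2: 756
3: 510
4: _
5: _
6: _
7: _
8: _
9: 763
10: 712
11: _
12: _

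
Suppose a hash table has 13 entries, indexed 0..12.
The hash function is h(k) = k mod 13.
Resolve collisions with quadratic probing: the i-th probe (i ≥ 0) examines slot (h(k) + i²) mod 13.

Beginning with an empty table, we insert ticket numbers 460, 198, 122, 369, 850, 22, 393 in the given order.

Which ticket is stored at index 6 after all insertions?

460 hashes to 5; slot 5 is free → place at 5.
198 hashes to 3; slot 3 is free → place at 3.
122 hashes to 5; 5 taken → place at 6.
369 hashes to 5; 5,6 taken → place at 9.
850 hashes to 5; 5,6,9 taken → place at 1.
22 hashes to 9; 9 taken → place at 10.
393 hashes to 3; 3 taken → place at 4.
Table: [—, 850, —, 198, 393, 460, 122, —, —, 369, 22, —, —]

122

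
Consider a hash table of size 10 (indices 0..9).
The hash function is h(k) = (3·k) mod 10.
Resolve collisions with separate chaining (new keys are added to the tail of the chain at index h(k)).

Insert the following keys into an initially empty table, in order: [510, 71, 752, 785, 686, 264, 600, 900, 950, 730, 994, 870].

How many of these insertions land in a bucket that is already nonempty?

6

Insert 510: h=0, bucket 0 empty -> new chain.
Insert 71: h=3, bucket 3 empty -> new chain.
Insert 752: h=6, bucket 6 empty -> new chain.
Insert 785: h=5, bucket 5 empty -> new chain.
Insert 686: h=8, bucket 8 empty -> new chain.
Insert 264: h=2, bucket 2 empty -> new chain.
Insert 600: h=0, bucket 0 nonempty -> append to chain.
Insert 900: h=0, bucket 0 nonempty -> append to chain.
Insert 950: h=0, bucket 0 nonempty -> append to chain.
Insert 730: h=0, bucket 0 nonempty -> append to chain.
Insert 994: h=2, bucket 2 nonempty -> append to chain.
Insert 870: h=0, bucket 0 nonempty -> append to chain.
Final buckets:
0: 510 -> 600 -> 900 -> 950 -> 730 -> 870
1: -
2: 264 -> 994
3: 71
4: -
5: 785
6: 752
7: -
8: 686
9: -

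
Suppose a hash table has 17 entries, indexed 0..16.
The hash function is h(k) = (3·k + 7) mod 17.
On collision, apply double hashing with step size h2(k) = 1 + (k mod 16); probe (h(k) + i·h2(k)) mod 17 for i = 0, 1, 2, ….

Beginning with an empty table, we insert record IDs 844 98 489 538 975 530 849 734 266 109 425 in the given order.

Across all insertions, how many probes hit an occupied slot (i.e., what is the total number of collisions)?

844: h=6 -> slot 6
98: h=12 -> slot 12
489: h=12, h2=10, probe 12,5 -> slot 5
538: h=6, h2=11, probe 6,0 -> slot 0
975: h=8 -> slot 8
530: h=16 -> slot 16
849: h=4 -> slot 4
734: h=16, h2=15, probe 16,14 -> slot 14
266: h=6, h2=11, probe 6,0,11 -> slot 11
109: h=11, h2=14, probe 11,8,5,2 -> slot 2
425: h=7 -> slot 7
Table: [538, —, 109, —, 849, 489, 844, 425, 975, —, —, 266, 98, —, 734, —, 530]

8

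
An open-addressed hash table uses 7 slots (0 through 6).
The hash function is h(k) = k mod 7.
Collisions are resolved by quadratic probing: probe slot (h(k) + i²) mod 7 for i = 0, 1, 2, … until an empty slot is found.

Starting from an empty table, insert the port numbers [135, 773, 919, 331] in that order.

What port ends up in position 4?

135 hashes to 2; slot 2 is free -> place at 2.
773 hashes to 3; slot 3 is free -> place at 3.
919 hashes to 2; 2,3 taken -> place at 6.
331 hashes to 2; 2,3,6 taken -> place at 4.
Table: [∅, ∅, 135, 773, 331, ∅, 919]

331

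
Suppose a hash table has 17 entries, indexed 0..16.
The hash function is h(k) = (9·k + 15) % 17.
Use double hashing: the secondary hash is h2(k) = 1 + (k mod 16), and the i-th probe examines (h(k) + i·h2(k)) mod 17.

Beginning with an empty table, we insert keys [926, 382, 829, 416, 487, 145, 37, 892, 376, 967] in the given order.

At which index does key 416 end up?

3

926 hashes to 2; slot 2 is free → place at 2.
382 hashes to 2, h2=15; 2 taken → place at 0.
829 hashes to 13; slot 13 is free → place at 13.
416 hashes to 2, h2=1; 2 taken → place at 3.
487 hashes to 12; slot 12 is free → place at 12.
145 hashes to 11; slot 11 is free → place at 11.
37 hashes to 8; slot 8 is free → place at 8.
892 hashes to 2, h2=13; 2 taken → place at 15.
376 hashes to 16; slot 16 is free → place at 16.
967 hashes to 14; slot 14 is free → place at 14.
Table: [382, ., 926, 416, ., ., ., ., 37, ., ., 145, 487, 829, 967, 892, 376]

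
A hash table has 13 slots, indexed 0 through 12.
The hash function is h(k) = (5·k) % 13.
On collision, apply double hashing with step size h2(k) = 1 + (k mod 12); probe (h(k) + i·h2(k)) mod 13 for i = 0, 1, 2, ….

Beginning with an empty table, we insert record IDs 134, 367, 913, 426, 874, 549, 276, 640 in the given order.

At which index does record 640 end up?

134 hashes to 7; slot 7 is free → place at 7.
367 hashes to 2; slot 2 is free → place at 2.
913 hashes to 2, h2=2; 2 taken → place at 4.
426 hashes to 11; slot 11 is free → place at 11.
874 hashes to 2, h2=11; 2 taken → place at 0.
549 hashes to 2, h2=10; 2 taken → place at 12.
276 hashes to 2, h2=1; 2 taken → place at 3.
640 hashes to 2, h2=5; 2,7,12,4 taken → place at 9.
Table: [874, _, 367, 276, 913, _, _, 134, _, 640, _, 426, 549]

9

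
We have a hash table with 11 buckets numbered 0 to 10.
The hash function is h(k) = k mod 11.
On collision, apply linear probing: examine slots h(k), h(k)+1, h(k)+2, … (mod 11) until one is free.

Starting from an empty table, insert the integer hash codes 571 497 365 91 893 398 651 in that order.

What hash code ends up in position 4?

571 hashes to 10; slot 10 is free → place at 10.
497 hashes to 2; slot 2 is free → place at 2.
365 hashes to 2; 2 taken → place at 3.
91 hashes to 3; 3 taken → place at 4.
893 hashes to 2; 2,3,4 taken → place at 5.
398 hashes to 2; 2,3,4,5 taken → place at 6.
651 hashes to 2; 2,3,4,5,6 taken → place at 7.
Table: [_, _, 497, 365, 91, 893, 398, 651, _, _, 571]

91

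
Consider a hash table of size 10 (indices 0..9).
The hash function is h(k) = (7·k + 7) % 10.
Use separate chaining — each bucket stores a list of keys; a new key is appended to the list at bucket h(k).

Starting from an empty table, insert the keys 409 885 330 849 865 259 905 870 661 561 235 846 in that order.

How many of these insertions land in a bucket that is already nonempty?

7

409 → bucket 0
885 → bucket 2
330 → bucket 7
849 → bucket 0 (collision)
865 → bucket 2 (collision)
259 → bucket 0 (collision)
905 → bucket 2 (collision)
870 → bucket 7 (collision)
661 → bucket 4
561 → bucket 4 (collision)
235 → bucket 2 (collision)
846 → bucket 9
Final buckets:
0: 409 -> 849 -> 259
1: .
2: 885 -> 865 -> 905 -> 235
3: .
4: 661 -> 561
5: .
6: .
7: 330 -> 870
8: .
9: 846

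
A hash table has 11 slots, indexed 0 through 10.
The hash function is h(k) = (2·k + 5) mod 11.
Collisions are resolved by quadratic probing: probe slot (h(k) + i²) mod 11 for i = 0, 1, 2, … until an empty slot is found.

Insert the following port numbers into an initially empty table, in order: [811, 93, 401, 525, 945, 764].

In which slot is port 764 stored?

8

811: h=10 => slot 10
93: h=4 => slot 4
401: h=4, probe 4,5 => slot 5
525: h=10, probe 10,0 => slot 0
945: h=3 => slot 3
764: h=4, probe 4,5,8 => slot 8
Table: [525, —, —, 945, 93, 401, —, —, 764, —, 811]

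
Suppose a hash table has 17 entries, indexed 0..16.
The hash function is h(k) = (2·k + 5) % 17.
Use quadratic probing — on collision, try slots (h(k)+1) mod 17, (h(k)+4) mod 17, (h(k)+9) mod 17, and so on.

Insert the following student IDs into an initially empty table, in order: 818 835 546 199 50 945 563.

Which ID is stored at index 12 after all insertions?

Insert 818: h=9, slot 9 empty -> index 9.
Insert 835: h=9, slot 9 occupied -> index 10.
Insert 546: h=9, slots 9,10 occupied -> index 13.
Insert 199: h=12, slot 12 empty -> index 12.
Insert 50: h=3, slot 3 empty -> index 3.
Insert 945: h=8, slot 8 empty -> index 8.
Insert 563: h=9, slots 9,10,13 occupied -> index 1.
Table: [∅, 563, ∅, 50, ∅, ∅, ∅, ∅, 945, 818, 835, ∅, 199, 546, ∅, ∅, ∅]

199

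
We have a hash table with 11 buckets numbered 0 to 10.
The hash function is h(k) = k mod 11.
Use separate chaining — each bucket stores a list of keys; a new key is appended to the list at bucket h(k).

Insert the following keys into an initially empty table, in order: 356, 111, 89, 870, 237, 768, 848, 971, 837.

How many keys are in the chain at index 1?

5

Insert 356: h=4, bucket 4 empty -> new chain.
Insert 111: h=1, bucket 1 empty -> new chain.
Insert 89: h=1, bucket 1 nonempty -> append to chain.
Insert 870: h=1, bucket 1 nonempty -> append to chain.
Insert 237: h=6, bucket 6 empty -> new chain.
Insert 768: h=9, bucket 9 empty -> new chain.
Insert 848: h=1, bucket 1 nonempty -> append to chain.
Insert 971: h=3, bucket 3 empty -> new chain.
Insert 837: h=1, bucket 1 nonempty -> append to chain.
Final buckets:
0: ∅
1: 111 -> 89 -> 870 -> 848 -> 837
2: ∅
3: 971
4: 356
5: ∅
6: 237
7: ∅
8: ∅
9: 768
10: ∅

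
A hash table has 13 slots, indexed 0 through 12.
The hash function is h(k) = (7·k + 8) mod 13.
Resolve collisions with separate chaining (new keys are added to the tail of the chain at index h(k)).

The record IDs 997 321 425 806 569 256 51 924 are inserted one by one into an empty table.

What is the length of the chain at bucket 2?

1

Insert 997: h=6, bucket 6 empty → new chain.
Insert 321: h=6, bucket 6 nonempty → append to chain.
Insert 425: h=6, bucket 6 nonempty → append to chain.
Insert 806: h=8, bucket 8 empty → new chain.
Insert 569: h=0, bucket 0 empty → new chain.
Insert 256: h=6, bucket 6 nonempty → append to chain.
Insert 51: h=1, bucket 1 empty → new chain.
Insert 924: h=2, bucket 2 empty → new chain.
Final buckets:
0: 569
1: 51
2: 924
3: _
4: _
5: _
6: 997 -> 321 -> 425 -> 256
7: _
8: 806
9: _
10: _
11: _
12: _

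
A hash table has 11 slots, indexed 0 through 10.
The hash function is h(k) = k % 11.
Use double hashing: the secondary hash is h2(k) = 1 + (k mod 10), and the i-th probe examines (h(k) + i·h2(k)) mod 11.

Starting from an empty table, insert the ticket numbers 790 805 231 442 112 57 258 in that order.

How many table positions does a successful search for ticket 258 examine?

2

Insert 790: h=9, slot 9 empty => index 9.
Insert 805: h=2, slot 2 empty => index 2.
Insert 231: h=0, slot 0 empty => index 0.
Insert 442: h=2, h2=3, slot 2 occupied => index 5.
Insert 112: h=2, h2=3, slots 2,5 occupied => index 8.
Insert 57: h=2, h2=8, slot 2 occupied => index 10.
Insert 258: h=5, h2=9, slot 5 occupied => index 3.
Table: [231, _, 805, 258, _, 442, _, _, 112, 790, 57]
Lookup 258: h=5, h2=9, probe 5,3 → found at 3.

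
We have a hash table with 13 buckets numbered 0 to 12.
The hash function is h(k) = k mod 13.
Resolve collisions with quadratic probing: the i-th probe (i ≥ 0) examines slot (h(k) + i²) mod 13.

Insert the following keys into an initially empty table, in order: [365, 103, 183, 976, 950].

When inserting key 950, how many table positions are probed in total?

4

Insert 365: h=1, slot 1 empty -> index 1.
Insert 103: h=12, slot 12 empty -> index 12.
Insert 183: h=1, slot 1 occupied -> index 2.
Insert 976: h=1, slots 1,2 occupied -> index 5.
Insert 950: h=1, slots 1,2,5 occupied -> index 10.
Table: [—, 365, 183, —, —, 976, —, —, —, —, 950, —, 103]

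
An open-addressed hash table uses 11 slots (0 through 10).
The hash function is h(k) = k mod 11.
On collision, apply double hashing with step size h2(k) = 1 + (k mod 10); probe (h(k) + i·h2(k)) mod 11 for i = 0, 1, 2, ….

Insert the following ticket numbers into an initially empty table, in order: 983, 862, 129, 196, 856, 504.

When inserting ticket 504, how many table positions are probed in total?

983 hashes to 4; slot 4 is free => place at 4.
862 hashes to 4, h2=3; 4 taken => place at 7.
129 hashes to 8; slot 8 is free => place at 8.
196 hashes to 9; slot 9 is free => place at 9.
856 hashes to 9, h2=7; 9 taken => place at 5.
504 hashes to 9, h2=5; 9 taken => place at 3.
Table: [., ., ., 504, 983, 856, ., 862, 129, 196, .]

2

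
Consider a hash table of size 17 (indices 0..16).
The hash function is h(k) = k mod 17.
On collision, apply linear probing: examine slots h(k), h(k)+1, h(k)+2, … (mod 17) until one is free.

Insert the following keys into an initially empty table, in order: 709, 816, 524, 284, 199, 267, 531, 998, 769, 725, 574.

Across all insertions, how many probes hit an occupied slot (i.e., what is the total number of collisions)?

21

Insert 709: h=12, slot 12 empty → index 12.
Insert 816: h=0, slot 0 empty → index 0.
Insert 524: h=14, slot 14 empty → index 14.
Insert 284: h=12, slot 12 occupied → index 13.
Insert 199: h=12, slots 12,13,14 occupied → index 15.
Insert 267: h=12, slots 12,13,14,15 occupied → index 16.
Insert 531: h=4, slot 4 empty → index 4.
Insert 998: h=12, slots 12,13,14,15,16,0 occupied → index 1.
Insert 769: h=4, slot 4 occupied → index 5.
Insert 725: h=11, slot 11 empty → index 11.
Insert 574: h=13, slots 13,14,15,16,0,1 occupied → index 2.
Table: [816, 998, 574, ∅, 531, 769, ∅, ∅, ∅, ∅, ∅, 725, 709, 284, 524, 199, 267]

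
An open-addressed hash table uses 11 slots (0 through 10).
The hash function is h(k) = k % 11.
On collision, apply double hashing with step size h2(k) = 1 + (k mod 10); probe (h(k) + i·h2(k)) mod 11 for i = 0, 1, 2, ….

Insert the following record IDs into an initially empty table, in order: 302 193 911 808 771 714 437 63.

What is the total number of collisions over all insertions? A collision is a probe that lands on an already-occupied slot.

5

302: h=5 => slot 5
193: h=6 => slot 6
911: h=9 => slot 9
808: h=5, h2=9, probe 5,3 => slot 3
771: h=1 => slot 1
714: h=10 => slot 10
437: h=8 => slot 8
63: h=8, h2=4, probe 8,1,5,9,2 => slot 2
Table: [-, 771, 63, 808, -, 302, 193, -, 437, 911, 714]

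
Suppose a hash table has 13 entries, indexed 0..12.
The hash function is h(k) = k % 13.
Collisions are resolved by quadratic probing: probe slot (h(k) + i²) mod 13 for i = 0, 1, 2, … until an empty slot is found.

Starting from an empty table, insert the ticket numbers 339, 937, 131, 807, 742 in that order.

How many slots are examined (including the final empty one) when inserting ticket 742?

339: h=1 → slot 1
937: h=1, probe 1,2 → slot 2
131: h=1, probe 1,2,5 → slot 5
807: h=1, probe 1,2,5,10 → slot 10
742: h=1, probe 1,2,5,10,4 → slot 4
Table: [—, 339, 937, —, 742, 131, —, —, —, —, 807, —, —]

5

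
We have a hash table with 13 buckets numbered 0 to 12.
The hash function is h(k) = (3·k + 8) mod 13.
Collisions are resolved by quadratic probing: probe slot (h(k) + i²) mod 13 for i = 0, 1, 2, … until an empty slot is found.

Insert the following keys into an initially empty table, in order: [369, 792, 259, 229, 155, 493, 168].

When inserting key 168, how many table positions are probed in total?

5

369 hashes to 10; slot 10 is free => place at 10.
792 hashes to 5; slot 5 is free => place at 5.
259 hashes to 5; 5 taken => place at 6.
229 hashes to 6; 6 taken => place at 7.
155 hashes to 5; 5,6 taken => place at 9.
493 hashes to 5; 5,6,9 taken => place at 1.
168 hashes to 5; 5,6,9,1 taken => place at 8.
Table: [_, 493, _, _, _, 792, 259, 229, 168, 155, 369, _, _]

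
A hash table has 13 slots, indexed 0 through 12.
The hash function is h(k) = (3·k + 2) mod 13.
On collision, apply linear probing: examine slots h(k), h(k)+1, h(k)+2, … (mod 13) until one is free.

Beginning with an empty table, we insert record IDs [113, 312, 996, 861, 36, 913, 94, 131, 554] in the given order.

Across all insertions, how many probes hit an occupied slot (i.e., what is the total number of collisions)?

8

113 hashes to 3; slot 3 is free => place at 3.
312 hashes to 2; slot 2 is free => place at 2.
996 hashes to 0; slot 0 is free => place at 0.
861 hashes to 11; slot 11 is free => place at 11.
36 hashes to 6; slot 6 is free => place at 6.
913 hashes to 11; 11 taken => place at 12.
94 hashes to 11; 11,12,0 taken => place at 1.
131 hashes to 5; slot 5 is free => place at 5.
554 hashes to 0; 0,1,2,3 taken => place at 4.
Table: [996, 94, 312, 113, 554, 131, 36, -, -, -, -, 861, 913]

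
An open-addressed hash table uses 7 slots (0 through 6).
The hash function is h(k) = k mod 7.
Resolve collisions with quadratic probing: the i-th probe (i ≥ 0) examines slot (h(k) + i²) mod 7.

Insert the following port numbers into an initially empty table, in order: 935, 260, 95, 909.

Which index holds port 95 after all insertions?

935: h=4 => slot 4
260: h=1 => slot 1
95: h=4, probe 4,5 => slot 5
909: h=6 => slot 6
Table: [∅, 260, ∅, ∅, 935, 95, 909]

5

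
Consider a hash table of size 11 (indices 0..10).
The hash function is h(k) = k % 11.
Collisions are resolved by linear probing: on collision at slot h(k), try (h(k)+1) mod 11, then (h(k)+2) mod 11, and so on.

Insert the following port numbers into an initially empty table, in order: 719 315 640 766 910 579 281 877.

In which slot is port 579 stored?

10

719 hashes to 4; slot 4 is free -> place at 4.
315 hashes to 7; slot 7 is free -> place at 7.
640 hashes to 2; slot 2 is free -> place at 2.
766 hashes to 7; 7 taken -> place at 8.
910 hashes to 8; 8 taken -> place at 9.
579 hashes to 7; 7,8,9 taken -> place at 10.
281 hashes to 6; slot 6 is free -> place at 6.
877 hashes to 8; 8,9,10 taken -> place at 0.
Table: [877, —, 640, —, 719, —, 281, 315, 766, 910, 579]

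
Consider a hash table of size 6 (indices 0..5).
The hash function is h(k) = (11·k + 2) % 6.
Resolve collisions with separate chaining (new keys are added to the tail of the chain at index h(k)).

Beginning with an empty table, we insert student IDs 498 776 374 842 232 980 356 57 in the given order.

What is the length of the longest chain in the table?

498 -> bucket 2
776 -> bucket 0
374 -> bucket 0 (collision)
842 -> bucket 0 (collision)
232 -> bucket 4
980 -> bucket 0 (collision)
356 -> bucket 0 (collision)
57 -> bucket 5
Final buckets:
0: 776 -> 374 -> 842 -> 980 -> 356
1: _
2: 498
3: _
4: 232
5: 57

5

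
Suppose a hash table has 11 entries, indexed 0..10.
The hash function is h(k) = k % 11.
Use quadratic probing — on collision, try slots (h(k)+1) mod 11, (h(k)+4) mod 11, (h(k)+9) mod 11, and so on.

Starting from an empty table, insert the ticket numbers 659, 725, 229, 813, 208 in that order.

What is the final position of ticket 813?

659 hashes to 10; slot 10 is free -> place at 10.
725 hashes to 10; 10 taken -> place at 0.
229 hashes to 9; slot 9 is free -> place at 9.
813 hashes to 10; 10,0 taken -> place at 3.
208 hashes to 10; 10,0,3 taken -> place at 8.
Table: [725, ., ., 813, ., ., ., ., 208, 229, 659]

3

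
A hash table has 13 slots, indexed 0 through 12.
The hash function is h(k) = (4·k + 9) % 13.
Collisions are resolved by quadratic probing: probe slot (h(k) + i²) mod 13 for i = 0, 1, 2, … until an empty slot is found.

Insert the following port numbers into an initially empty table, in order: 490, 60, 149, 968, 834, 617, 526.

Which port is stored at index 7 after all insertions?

149

490: h=6 → slot 6
60: h=2 → slot 2
149: h=7 → slot 7
968: h=7, probe 7,8 → slot 8
834: h=4 → slot 4
617: h=7, probe 7,8,11 → slot 11
526: h=7, probe 7,8,11,3 → slot 3
Table: [-, -, 60, 526, 834, -, 490, 149, 968, -, -, 617, -]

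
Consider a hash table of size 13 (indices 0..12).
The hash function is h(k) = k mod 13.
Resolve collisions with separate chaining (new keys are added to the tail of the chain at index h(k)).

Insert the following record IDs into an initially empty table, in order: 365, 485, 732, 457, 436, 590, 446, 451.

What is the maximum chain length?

Insert 365: h=1, bucket 1 empty -> new chain.
Insert 485: h=4, bucket 4 empty -> new chain.
Insert 732: h=4, bucket 4 nonempty -> append to chain.
Insert 457: h=2, bucket 2 empty -> new chain.
Insert 436: h=7, bucket 7 empty -> new chain.
Insert 590: h=5, bucket 5 empty -> new chain.
Insert 446: h=4, bucket 4 nonempty -> append to chain.
Insert 451: h=9, bucket 9 empty -> new chain.
Final buckets:
0: .
1: 365
2: 457
3: .
4: 485 -> 732 -> 446
5: 590
6: .
7: 436
8: .
9: 451
10: .
11: .
12: .

3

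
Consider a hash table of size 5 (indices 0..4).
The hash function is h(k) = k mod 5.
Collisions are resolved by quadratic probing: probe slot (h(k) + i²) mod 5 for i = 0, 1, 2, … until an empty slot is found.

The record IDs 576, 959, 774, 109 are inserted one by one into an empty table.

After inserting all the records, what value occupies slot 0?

576: h=1 → slot 1
959: h=4 → slot 4
774: h=4, probe 4,0 → slot 0
109: h=4, probe 4,0,3 → slot 3
Table: [774, 576, _, 109, 959]

774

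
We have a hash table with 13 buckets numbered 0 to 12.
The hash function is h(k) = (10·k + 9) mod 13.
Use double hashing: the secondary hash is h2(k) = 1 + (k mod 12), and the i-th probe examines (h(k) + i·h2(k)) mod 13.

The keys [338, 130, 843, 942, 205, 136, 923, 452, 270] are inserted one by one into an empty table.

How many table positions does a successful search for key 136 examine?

338: h=9 → slot 9
130: h=9, h2=11, probe 9,7 → slot 7
843: h=2 → slot 2
942: h=4 → slot 4
205: h=5 → slot 5
136: h=4, h2=5, probe 4,9,1 → slot 1
923: h=9, h2=12, probe 9,8 → slot 8
452: h=5, h2=9, probe 5,1,10 → slot 10
270: h=5, h2=7, probe 5,12 → slot 12
Table: [_, 136, 843, _, 942, 205, _, 130, 923, 338, 452, _, 270]
Lookup 136: h=4, h2=5, probe 4,9,1 → found at 1.

3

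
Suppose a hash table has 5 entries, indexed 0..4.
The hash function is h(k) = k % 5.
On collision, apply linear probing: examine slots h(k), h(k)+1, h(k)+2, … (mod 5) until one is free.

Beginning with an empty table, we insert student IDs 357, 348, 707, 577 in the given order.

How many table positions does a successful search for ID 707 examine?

3

357: h=2 => slot 2
348: h=3 => slot 3
707: h=2, probe 2,3,4 => slot 4
577: h=2, probe 2,3,4,0 => slot 0
Table: [577, ., 357, 348, 707]
Lookup 707: h=2, probe 2,3,4 → found at 4.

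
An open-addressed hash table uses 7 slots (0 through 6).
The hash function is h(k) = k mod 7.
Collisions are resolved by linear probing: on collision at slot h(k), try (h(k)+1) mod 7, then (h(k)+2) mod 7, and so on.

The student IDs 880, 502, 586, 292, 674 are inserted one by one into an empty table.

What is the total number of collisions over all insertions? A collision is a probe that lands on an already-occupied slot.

6

Insert 880: h=5, slot 5 empty -> index 5.
Insert 502: h=5, slot 5 occupied -> index 6.
Insert 586: h=5, slots 5,6 occupied -> index 0.
Insert 292: h=5, slots 5,6,0 occupied -> index 1.
Insert 674: h=2, slot 2 empty -> index 2.
Table: [586, 292, 674, ., ., 880, 502]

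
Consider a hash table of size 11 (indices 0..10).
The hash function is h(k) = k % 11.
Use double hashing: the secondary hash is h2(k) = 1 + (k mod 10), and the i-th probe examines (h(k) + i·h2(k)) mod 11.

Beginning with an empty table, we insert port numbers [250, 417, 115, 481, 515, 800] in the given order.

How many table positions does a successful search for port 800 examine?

4

250 hashes to 8; slot 8 is free → place at 8.
417 hashes to 10; slot 10 is free → place at 10.
115 hashes to 5; slot 5 is free → place at 5.
481 hashes to 8, h2=2; 8,10 taken → place at 1.
515 hashes to 9; slot 9 is free → place at 9.
800 hashes to 8, h2=1; 8,9,10 taken → place at 0.
Table: [800, 481, ., ., ., 115, ., ., 250, 515, 417]
Lookup 800: h=8, h2=1, probe 8,9,10,0 → found at 0.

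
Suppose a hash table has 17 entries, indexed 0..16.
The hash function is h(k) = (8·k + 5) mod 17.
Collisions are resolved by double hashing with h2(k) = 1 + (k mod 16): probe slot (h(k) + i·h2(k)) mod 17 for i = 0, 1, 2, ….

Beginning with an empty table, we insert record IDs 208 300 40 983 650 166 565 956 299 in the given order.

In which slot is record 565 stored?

208 hashes to 3; slot 3 is free → place at 3.
300 hashes to 8; slot 8 is free → place at 8.
40 hashes to 2; slot 2 is free → place at 2.
983 hashes to 15; slot 15 is free → place at 15.
650 hashes to 3, h2=11; 3 taken → place at 14.
166 hashes to 7; slot 7 is free → place at 7.
565 hashes to 3, h2=6; 3 taken → place at 9.
956 hashes to 3, h2=13; 3 taken → place at 16.
299 hashes to 0; slot 0 is free → place at 0.
Table: [299, ., 40, 208, ., ., ., 166, 300, 565, ., ., ., ., 650, 983, 956]

9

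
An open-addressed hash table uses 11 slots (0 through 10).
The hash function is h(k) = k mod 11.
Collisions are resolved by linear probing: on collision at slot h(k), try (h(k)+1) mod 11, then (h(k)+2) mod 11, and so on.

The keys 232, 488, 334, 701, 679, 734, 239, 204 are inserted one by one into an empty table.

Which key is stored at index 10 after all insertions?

734

232 hashes to 1; slot 1 is free → place at 1.
488 hashes to 4; slot 4 is free → place at 4.
334 hashes to 4; 4 taken → place at 5.
701 hashes to 8; slot 8 is free → place at 8.
679 hashes to 8; 8 taken → place at 9.
734 hashes to 8; 8,9 taken → place at 10.
239 hashes to 8; 8,9,10 taken → place at 0.
204 hashes to 6; slot 6 is free → place at 6.
Table: [239, 232, —, —, 488, 334, 204, —, 701, 679, 734]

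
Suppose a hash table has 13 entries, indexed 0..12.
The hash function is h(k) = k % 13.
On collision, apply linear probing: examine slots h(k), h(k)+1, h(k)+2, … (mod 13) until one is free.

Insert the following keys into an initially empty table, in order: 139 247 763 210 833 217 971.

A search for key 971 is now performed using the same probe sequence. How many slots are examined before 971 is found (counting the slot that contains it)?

4

139: h=9 -> slot 9
247: h=0 -> slot 0
763: h=9, probe 9,10 -> slot 10
210: h=2 -> slot 2
833: h=1 -> slot 1
217: h=9, probe 9,10,11 -> slot 11
971: h=9, probe 9,10,11,12 -> slot 12
Table: [247, 833, 210, -, -, -, -, -, -, 139, 763, 217, 971]
Lookup 971: h=9, probe 9,10,11,12 → found at 12.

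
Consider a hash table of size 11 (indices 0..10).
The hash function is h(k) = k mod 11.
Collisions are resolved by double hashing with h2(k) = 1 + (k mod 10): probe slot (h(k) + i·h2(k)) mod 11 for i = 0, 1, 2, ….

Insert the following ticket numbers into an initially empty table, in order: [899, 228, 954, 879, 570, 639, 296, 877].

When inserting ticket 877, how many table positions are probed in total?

5

899: h=8 → slot 8
228: h=8, h2=9, probe 8,6 → slot 6
954: h=8, h2=5, probe 8,2 → slot 2
879: h=10 → slot 10
570: h=9 → slot 9
639: h=1 → slot 1
296: h=10, h2=7, probe 10,6,2,9,5 → slot 5
877: h=8, h2=8, probe 8,5,2,10,7 → slot 7
Table: [—, 639, 954, —, —, 296, 228, 877, 899, 570, 879]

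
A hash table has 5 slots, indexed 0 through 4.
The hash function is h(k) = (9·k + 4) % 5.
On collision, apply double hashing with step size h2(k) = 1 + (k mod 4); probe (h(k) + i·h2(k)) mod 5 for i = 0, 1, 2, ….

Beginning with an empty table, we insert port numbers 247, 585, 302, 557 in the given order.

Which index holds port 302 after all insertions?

247 hashes to 2; slot 2 is free -> place at 2.
585 hashes to 4; slot 4 is free -> place at 4.
302 hashes to 2, h2=3; 2 taken -> place at 0.
557 hashes to 2, h2=2; 2,4 taken -> place at 1.
Table: [302, 557, 247, -, 585]

0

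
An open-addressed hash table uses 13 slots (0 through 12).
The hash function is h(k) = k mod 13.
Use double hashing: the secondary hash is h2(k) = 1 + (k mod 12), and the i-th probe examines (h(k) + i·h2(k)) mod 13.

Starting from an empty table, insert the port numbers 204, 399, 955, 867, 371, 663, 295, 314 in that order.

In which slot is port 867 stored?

4

Insert 204: h=9, slot 9 empty -> index 9.
Insert 399: h=9, h2=4, slot 9 occupied -> index 0.
Insert 955: h=6, slot 6 empty -> index 6.
Insert 867: h=9, h2=4, slots 9,0 occupied -> index 4.
Insert 371: h=7, slot 7 empty -> index 7.
Insert 663: h=0, h2=4, slots 0,4 occupied -> index 8.
Insert 295: h=9, h2=8, slots 9,4 occupied -> index 12.
Insert 314: h=2, slot 2 empty -> index 2.
Table: [399, —, 314, —, 867, —, 955, 371, 663, 204, —, —, 295]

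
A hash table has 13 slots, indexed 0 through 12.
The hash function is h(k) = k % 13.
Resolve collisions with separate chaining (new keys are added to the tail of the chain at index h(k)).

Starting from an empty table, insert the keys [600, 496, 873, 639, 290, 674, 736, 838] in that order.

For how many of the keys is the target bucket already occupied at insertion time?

3

Insert 600: h=2, bucket 2 empty → new chain.
Insert 496: h=2, bucket 2 nonempty → append to chain.
Insert 873: h=2, bucket 2 nonempty → append to chain.
Insert 639: h=2, bucket 2 nonempty → append to chain.
Insert 290: h=4, bucket 4 empty → new chain.
Insert 674: h=11, bucket 11 empty → new chain.
Insert 736: h=8, bucket 8 empty → new chain.
Insert 838: h=6, bucket 6 empty → new chain.
Final buckets:
0: _
1: _
2: 600 -> 496 -> 873 -> 639
3: _
4: 290
5: _
6: 838
7: _
8: 736
9: _
10: _
11: 674
12: _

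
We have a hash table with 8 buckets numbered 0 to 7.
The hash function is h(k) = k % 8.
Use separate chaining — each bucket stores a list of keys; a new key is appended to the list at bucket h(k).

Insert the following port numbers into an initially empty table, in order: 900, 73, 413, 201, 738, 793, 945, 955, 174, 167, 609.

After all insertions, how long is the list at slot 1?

5

Insert 900: h=4, bucket 4 empty -> new chain.
Insert 73: h=1, bucket 1 empty -> new chain.
Insert 413: h=5, bucket 5 empty -> new chain.
Insert 201: h=1, bucket 1 nonempty -> append to chain.
Insert 738: h=2, bucket 2 empty -> new chain.
Insert 793: h=1, bucket 1 nonempty -> append to chain.
Insert 945: h=1, bucket 1 nonempty -> append to chain.
Insert 955: h=3, bucket 3 empty -> new chain.
Insert 174: h=6, bucket 6 empty -> new chain.
Insert 167: h=7, bucket 7 empty -> new chain.
Insert 609: h=1, bucket 1 nonempty -> append to chain.
Final buckets:
0: -
1: 73 -> 201 -> 793 -> 945 -> 609
2: 738
3: 955
4: 900
5: 413
6: 174
7: 167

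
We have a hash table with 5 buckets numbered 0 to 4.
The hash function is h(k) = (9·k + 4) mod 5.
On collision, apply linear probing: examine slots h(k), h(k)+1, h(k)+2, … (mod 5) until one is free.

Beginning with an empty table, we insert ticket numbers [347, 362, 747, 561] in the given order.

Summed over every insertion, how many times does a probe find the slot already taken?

5

347 hashes to 2; slot 2 is free => place at 2.
362 hashes to 2; 2 taken => place at 3.
747 hashes to 2; 2,3 taken => place at 4.
561 hashes to 3; 3,4 taken => place at 0.
Table: [561, -, 347, 362, 747]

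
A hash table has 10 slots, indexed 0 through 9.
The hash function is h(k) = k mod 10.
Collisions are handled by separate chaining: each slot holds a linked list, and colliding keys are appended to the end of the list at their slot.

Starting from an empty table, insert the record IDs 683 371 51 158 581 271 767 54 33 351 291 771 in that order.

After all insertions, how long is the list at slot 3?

2

683 -> bucket 3
371 -> bucket 1
51 -> bucket 1 (collision)
158 -> bucket 8
581 -> bucket 1 (collision)
271 -> bucket 1 (collision)
767 -> bucket 7
54 -> bucket 4
33 -> bucket 3 (collision)
351 -> bucket 1 (collision)
291 -> bucket 1 (collision)
771 -> bucket 1 (collision)
Final buckets:
0: .
1: 371 -> 51 -> 581 -> 271 -> 351 -> 291 -> 771
2: .
3: 683 -> 33
4: 54
5: .
6: .
7: 767
8: 158
9: .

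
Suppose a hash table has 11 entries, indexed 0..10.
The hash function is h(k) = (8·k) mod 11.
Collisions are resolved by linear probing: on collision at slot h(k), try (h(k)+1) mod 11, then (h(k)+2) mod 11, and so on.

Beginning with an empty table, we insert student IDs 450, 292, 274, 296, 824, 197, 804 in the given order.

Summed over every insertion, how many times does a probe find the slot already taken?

15

450 hashes to 3; slot 3 is free => place at 3.
292 hashes to 4; slot 4 is free => place at 4.
274 hashes to 3; 3,4 taken => place at 5.
296 hashes to 3; 3,4,5 taken => place at 6.
824 hashes to 3; 3,4,5,6 taken => place at 7.
197 hashes to 3; 3,4,5,6,7 taken => place at 8.
804 hashes to 8; 8 taken => place at 9.
Table: [—, —, —, 450, 292, 274, 296, 824, 197, 804, —]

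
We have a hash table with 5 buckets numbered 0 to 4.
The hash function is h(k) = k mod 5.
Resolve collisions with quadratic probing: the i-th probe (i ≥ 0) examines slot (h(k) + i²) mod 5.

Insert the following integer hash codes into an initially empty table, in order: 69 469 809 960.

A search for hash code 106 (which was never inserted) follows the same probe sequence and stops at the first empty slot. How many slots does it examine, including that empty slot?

2

Insert 69: h=4, slot 4 empty → index 4.
Insert 469: h=4, slot 4 occupied → index 0.
Insert 809: h=4, slots 4,0 occupied → index 3.
Insert 960: h=0, slot 0 occupied → index 1.
Table: [469, 960, —, 809, 69]
Lookup 106: h=1, probe 1,2 → slot 2 empty, not found.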